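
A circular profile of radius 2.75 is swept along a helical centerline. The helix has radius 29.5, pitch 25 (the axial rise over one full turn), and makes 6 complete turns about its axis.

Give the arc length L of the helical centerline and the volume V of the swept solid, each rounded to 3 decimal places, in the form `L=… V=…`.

2πR = 2π·29.5 = 185.353967
per-turn = √(185.353967² + 25²) = √(34356.0929 + 625) = √34981.0929 = 187.032331
L = 6 × 187.032331 = 1122.193987
V = π·2.75² × L = 23.758294 × 1122.193987 = 26661.415172

L=1122.194 V=26661.415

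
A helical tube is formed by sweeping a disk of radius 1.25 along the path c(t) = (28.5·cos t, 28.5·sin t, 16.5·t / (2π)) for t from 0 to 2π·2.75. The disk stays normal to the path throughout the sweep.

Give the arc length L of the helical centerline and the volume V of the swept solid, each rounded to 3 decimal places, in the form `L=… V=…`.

L=494.531 V=2427.522

2πR = 2π·28.5 = 179.070781
per-turn = √(179.070781² + 16.5²) = √(32066.3447 + 272.25) = √32338.5947 = 179.829349
L = 2.75 × 179.829349 = 494.530709
V = π·1.25² × L = 4.908739 × 494.530709 = 2427.521943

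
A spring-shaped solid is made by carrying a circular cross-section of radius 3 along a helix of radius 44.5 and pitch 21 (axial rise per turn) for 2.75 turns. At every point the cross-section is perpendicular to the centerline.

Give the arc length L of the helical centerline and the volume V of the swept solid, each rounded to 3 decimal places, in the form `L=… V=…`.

L=771.070 V=21801.504

2πR = 2π·44.5 = 279.601746
per-turn = √(279.601746² + 21²) = √(78177.1365 + 441) = √78618.1365 = 280.389259
L = 2.75 × 280.389259 = 771.070462
V = π·3² × L = 28.274334 × 771.070462 = 21801.503682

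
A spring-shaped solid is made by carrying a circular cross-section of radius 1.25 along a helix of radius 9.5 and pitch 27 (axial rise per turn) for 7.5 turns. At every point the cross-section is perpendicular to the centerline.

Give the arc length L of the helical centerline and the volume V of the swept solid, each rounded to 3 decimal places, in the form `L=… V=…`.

L=491.346 V=2411.889

2πR = 2π·9.5 = 59.690260
per-turn = √(59.690260² + 27²) = √(3562.9272 + 729) = √4291.9272 = 65.512802
L = 7.5 × 65.512802 = 491.346013
V = π·1.25² × L = 4.908739 × 491.346013 = 2411.889101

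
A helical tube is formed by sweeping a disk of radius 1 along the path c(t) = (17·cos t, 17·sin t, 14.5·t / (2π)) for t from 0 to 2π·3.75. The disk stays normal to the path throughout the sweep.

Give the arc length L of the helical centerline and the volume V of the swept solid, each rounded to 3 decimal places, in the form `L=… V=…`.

L=404.227 V=1269.916

2πR = 2π·17 = 106.814150
per-turn = √(106.814150² + 14.5²) = √(11409.2627 + 210.25) = √11619.5127 = 107.793843
L = 3.75 × 107.793843 = 404.226913
V = π·1² × L = 3.141593 × 404.226913 = 1269.916300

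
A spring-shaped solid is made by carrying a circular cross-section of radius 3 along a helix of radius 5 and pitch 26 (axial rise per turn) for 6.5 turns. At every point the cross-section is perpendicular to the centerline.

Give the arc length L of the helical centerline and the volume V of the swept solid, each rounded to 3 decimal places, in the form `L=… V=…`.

2πR = 2π·5 = 31.415927
per-turn = √(31.415927² + 26²) = √(986.9604 + 676) = √1662.9604 = 40.779412
L = 6.5 × 40.779412 = 265.066178
V = π·3² × L = 28.274334 × 265.066178 = 7494.569611

L=265.066 V=7494.570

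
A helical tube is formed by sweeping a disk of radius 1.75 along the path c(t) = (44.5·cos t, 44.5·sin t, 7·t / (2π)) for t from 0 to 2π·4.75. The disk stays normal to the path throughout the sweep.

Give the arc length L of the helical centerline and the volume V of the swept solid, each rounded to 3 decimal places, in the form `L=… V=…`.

2πR = 2π·44.5 = 279.601746
per-turn = √(279.601746² + 7²) = √(78177.1365 + 49) = √78226.1365 = 279.689357
L = 4.75 × 279.689357 = 1328.524446
V = π·1.75² × L = 9.621128 × 1328.524446 = 12781.903085

L=1328.524 V=12781.903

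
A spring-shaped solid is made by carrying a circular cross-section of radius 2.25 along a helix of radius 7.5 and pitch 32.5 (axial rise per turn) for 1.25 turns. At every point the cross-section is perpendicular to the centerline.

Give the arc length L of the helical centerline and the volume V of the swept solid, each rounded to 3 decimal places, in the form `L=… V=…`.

2πR = 2π·7.5 = 47.123890
per-turn = √(47.123890² + 32.5²) = √(2220.6610 + 1056.25) = √3276.9110 = 57.244310
L = 1.25 × 57.244310 = 71.555387
V = π·2.25² × L = 15.904313 × 71.555387 = 1138.039260

L=71.555 V=1138.039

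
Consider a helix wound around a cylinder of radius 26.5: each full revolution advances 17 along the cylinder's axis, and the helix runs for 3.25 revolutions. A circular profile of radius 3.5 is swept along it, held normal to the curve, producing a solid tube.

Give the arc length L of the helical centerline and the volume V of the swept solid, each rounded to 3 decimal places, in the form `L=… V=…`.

L=543.953 V=20933.746

2πR = 2π·26.5 = 166.504411
per-turn = √(166.504411² + 17²) = √(27723.7188 + 289) = √28012.7188 = 167.370006
L = 3.25 × 167.370006 = 543.952518
V = π·3.5² × L = 38.484510 × 543.952518 = 20933.746125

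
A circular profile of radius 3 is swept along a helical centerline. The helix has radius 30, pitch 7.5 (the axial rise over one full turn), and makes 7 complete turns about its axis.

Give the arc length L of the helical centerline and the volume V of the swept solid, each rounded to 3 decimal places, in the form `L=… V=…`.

L=1320.513 V=37336.624

2πR = 2π·30 = 188.495559
per-turn = √(188.495559² + 7.5²) = √(35530.5758 + 56.25) = √35586.8258 = 188.644708
L = 7 × 188.644708 = 1320.512956
V = π·3² × L = 28.274334 × 1320.512956 = 37336.624207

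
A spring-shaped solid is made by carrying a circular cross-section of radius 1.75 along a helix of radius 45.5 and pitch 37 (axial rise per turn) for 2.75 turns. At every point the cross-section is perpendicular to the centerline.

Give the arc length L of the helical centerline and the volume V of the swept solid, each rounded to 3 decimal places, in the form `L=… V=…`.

L=792.741 V=7627.058

2πR = 2π·45.5 = 285.884931
per-turn = √(285.884931² + 37²) = √(81730.1940 + 1369) = √83099.1940 = 288.269308
L = 2.75 × 288.269308 = 792.740598
V = π·1.75² × L = 9.621128 × 792.740598 = 7627.058365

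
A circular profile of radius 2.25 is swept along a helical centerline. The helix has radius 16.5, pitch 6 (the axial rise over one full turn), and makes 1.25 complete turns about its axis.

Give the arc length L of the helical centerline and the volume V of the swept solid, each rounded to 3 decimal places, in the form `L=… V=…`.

2πR = 2π·16.5 = 103.672558
per-turn = √(103.672558² + 6²) = √(10747.9992 + 36) = √10783.9992 = 103.846036
L = 1.25 × 103.846036 = 129.807545
V = π·2.25² × L = 15.904313 × 129.807545 = 2064.499801

L=129.808 V=2064.500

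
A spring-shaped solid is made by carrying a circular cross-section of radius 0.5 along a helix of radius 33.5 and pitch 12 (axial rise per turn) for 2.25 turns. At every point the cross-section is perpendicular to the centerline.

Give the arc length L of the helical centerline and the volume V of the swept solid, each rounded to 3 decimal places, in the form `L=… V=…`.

2πR = 2π·33.5 = 210.486708
per-turn = √(210.486708² + 12²) = √(44304.6542 + 144) = √44448.6542 = 210.828495
L = 2.25 × 210.828495 = 474.364113
V = π·0.5² × L = 0.785398 × 474.364113 = 372.564703

L=474.364 V=372.565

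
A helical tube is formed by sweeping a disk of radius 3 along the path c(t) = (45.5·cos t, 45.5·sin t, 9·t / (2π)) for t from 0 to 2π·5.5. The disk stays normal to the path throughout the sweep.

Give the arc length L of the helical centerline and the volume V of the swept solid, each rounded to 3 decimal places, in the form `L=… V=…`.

2πR = 2π·45.5 = 285.884931
per-turn = √(285.884931² + 9²) = √(81730.1940 + 81) = √81811.1940 = 286.026562
L = 5.5 × 286.026562 = 1573.146090
V = π·3² × L = 28.274334 × 1573.146090 = 44479.657789

L=1573.146 V=44479.658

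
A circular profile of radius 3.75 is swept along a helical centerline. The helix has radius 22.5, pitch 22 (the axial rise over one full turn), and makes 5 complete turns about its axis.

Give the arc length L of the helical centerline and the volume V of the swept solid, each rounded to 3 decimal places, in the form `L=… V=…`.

L=715.366 V=31603.908

2πR = 2π·22.5 = 141.371669
per-turn = √(141.371669² + 22²) = √(19985.9489 + 484) = √20469.9489 = 143.073229
L = 5 × 143.073229 = 715.366146
V = π·3.75² × L = 44.178647 × 715.366146 = 31603.908218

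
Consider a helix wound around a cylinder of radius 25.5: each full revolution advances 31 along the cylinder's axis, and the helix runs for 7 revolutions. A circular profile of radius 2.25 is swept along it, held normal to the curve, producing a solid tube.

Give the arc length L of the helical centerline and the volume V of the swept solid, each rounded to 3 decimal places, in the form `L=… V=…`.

L=1142.349 V=18168.269

2πR = 2π·25.5 = 160.221225
per-turn = √(160.221225² + 31²) = √(25670.8410 + 961) = √26631.8410 = 163.192650
L = 7 × 163.192650 = 1142.348551
V = π·2.25² × L = 15.904313 × 1142.348551 = 18168.268687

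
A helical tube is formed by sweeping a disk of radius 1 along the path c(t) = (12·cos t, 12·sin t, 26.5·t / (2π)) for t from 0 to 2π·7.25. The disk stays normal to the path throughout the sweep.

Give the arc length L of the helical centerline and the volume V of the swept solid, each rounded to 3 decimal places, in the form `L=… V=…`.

L=579.417 V=1820.292

2πR = 2π·12 = 75.398224
per-turn = √(75.398224² + 26.5²) = √(5684.8921 + 702.25) = √6387.1421 = 79.919598
L = 7.25 × 79.919598 = 579.417085
V = π·1² × L = 3.141593 × 579.417085 = 1820.292458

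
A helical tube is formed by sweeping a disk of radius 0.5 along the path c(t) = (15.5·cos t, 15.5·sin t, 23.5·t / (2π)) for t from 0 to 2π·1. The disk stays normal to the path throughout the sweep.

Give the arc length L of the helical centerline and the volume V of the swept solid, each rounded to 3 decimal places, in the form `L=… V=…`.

L=100.185 V=78.685

2πR = 2π·15.5 = 97.389372
per-turn = √(97.389372² + 23.5²) = √(9484.6898 + 552.25) = √10036.9398 = 100.184529
L = 1 × 100.184529 = 100.184529
V = π·0.5² × L = 0.785398 × 100.184529 = 78.684745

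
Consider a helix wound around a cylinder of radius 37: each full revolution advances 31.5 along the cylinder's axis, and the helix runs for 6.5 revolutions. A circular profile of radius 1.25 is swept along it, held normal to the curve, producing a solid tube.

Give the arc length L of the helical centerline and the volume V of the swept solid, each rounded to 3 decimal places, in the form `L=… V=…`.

L=1524.914 V=7485.406

2πR = 2π·37 = 232.477856
per-turn = √(232.477856² + 31.5²) = √(54045.9537 + 992.25) = √55038.2037 = 234.602224
L = 6.5 × 234.602224 = 1524.914459
V = π·1.25² × L = 4.908739 × 1524.914459 = 7485.406345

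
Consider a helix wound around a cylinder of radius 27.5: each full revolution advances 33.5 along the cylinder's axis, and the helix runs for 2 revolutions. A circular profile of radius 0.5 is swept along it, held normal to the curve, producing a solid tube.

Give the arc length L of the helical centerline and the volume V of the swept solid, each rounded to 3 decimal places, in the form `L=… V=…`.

L=352.010 V=276.468

2πR = 2π·27.5 = 172.787596
per-turn = √(172.787596² + 33.5²) = √(29855.5533 + 1122.25) = √30977.8033 = 176.005123
L = 2 × 176.005123 = 352.010246
V = π·0.5² × L = 0.785398 × 352.010246 = 276.468201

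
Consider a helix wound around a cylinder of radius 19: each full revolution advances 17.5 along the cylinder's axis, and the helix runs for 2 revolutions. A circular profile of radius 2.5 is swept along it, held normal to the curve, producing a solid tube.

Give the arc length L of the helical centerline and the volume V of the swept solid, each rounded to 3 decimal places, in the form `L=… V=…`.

2πR = 2π·19 = 119.380521
per-turn = √(119.380521² + 17.5²) = √(14251.7088 + 306.25) = √14557.9588 = 120.656366
L = 2 × 120.656366 = 241.312733
V = π·2.5² × L = 19.634954 × 241.312733 = 4738.164429

L=241.313 V=4738.164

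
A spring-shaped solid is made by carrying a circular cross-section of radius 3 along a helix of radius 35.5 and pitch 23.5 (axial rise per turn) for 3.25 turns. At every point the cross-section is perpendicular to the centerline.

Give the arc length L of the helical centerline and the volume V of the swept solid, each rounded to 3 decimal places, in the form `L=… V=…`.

2πR = 2π·35.5 = 223.053078
per-turn = √(223.053078² + 23.5²) = √(49752.6758 + 552.25) = √50304.9258 = 224.287596
L = 3.25 × 224.287596 = 728.934687
V = π·3² × L = 28.274334 × 728.934687 = 20610.142732

L=728.935 V=20610.143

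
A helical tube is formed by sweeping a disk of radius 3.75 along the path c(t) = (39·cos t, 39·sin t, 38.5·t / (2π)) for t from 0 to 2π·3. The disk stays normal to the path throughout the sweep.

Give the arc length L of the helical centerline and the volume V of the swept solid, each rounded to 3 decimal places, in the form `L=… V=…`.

L=744.151 V=32875.572

2πR = 2π·39 = 245.044227
per-turn = √(245.044227² + 38.5²) = √(60046.6732 + 1482.25) = √61528.9232 = 248.050243
L = 3 × 248.050243 = 744.150730
V = π·3.75² × L = 44.178647 × 744.150730 = 32875.572175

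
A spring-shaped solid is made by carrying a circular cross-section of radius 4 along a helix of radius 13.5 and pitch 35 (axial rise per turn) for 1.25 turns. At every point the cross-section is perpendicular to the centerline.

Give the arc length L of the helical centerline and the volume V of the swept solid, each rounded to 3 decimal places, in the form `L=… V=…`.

L=114.700 V=5765.466

2πR = 2π·13.5 = 84.823002
per-turn = √(84.823002² + 35²) = √(7194.9416 + 1225) = √8419.9416 = 91.760240
L = 1.25 × 91.760240 = 114.700300
V = π·4² × L = 50.265482 × 114.700300 = 5765.465905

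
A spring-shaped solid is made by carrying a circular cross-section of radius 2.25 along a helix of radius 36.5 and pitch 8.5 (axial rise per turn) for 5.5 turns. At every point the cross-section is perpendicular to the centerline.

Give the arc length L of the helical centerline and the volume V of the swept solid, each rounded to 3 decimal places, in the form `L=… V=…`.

L=1262.216 V=20074.670

2πR = 2π·36.5 = 229.336264
per-turn = √(229.336264² + 8.5²) = √(52595.1219 + 72.25) = √52667.3719 = 229.493729
L = 5.5 × 229.493729 = 1262.215512
V = π·2.25² × L = 15.904313 × 1262.215512 = 20074.670334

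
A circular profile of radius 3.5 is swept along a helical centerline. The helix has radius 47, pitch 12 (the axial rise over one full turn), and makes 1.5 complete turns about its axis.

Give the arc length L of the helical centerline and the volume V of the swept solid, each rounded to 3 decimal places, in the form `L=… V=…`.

L=443.330 V=17061.343

2πR = 2π·47 = 295.309709
per-turn = √(295.309709² + 12²) = √(87207.8245 + 144) = √87351.8245 = 295.553421
L = 1.5 × 295.553421 = 443.330131
V = π·3.5² × L = 38.484510 × 443.330131 = 17061.342865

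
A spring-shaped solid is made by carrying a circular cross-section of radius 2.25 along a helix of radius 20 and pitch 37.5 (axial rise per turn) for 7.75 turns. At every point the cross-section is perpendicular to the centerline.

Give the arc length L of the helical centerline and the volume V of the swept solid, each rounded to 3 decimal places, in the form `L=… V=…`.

2πR = 2π·20 = 125.663706
per-turn = √(125.663706² + 37.5²) = √(15791.3670 + 1406.25) = √17197.6170 = 131.139685
L = 7.75 × 131.139685 = 1016.332561
V = π·2.25² × L = 15.904313 × 1016.332561 = 16164.070960

L=1016.333 V=16164.071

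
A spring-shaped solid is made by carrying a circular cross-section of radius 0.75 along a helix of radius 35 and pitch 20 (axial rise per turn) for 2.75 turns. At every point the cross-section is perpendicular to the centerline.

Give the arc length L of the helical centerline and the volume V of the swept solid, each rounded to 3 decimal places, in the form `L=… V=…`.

L=607.252 V=1073.104

2πR = 2π·35 = 219.911486
per-turn = √(219.911486² + 20²) = √(48361.0616 + 400) = √48761.0616 = 220.819070
L = 2.75 × 220.819070 = 607.252442
V = π·0.75² × L = 1.767146 × 607.252442 = 1073.103643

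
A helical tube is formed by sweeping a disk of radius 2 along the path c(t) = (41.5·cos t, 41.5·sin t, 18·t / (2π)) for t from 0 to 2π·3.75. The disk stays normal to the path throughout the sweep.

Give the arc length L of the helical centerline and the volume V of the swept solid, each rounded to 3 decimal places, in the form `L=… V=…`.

L=980.148 V=12316.900

2πR = 2π·41.5 = 260.752190
per-turn = √(260.752190² + 18²) = √(67991.7047 + 324) = √68315.7047 = 261.372731
L = 3.75 × 261.372731 = 980.147743
V = π·2² × L = 12.566371 × 980.147743 = 12316.899792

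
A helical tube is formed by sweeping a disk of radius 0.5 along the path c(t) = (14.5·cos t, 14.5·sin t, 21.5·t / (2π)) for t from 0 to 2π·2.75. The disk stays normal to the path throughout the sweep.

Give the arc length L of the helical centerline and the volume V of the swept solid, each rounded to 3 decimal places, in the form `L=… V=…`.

2πR = 2π·14.5 = 91.106187
per-turn = √(91.106187² + 21.5²) = √(8300.3373 + 462.25) = √8762.5873 = 93.608692
L = 2.75 × 93.608692 = 257.423904
V = π·0.5² × L = 0.785398 × 257.423904 = 202.180262

L=257.424 V=202.180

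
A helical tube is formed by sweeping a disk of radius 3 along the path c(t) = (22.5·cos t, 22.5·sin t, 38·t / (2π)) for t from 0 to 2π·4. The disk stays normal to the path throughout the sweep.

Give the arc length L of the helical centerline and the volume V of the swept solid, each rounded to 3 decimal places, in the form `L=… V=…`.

L=585.559 V=16556.287

2πR = 2π·22.5 = 141.371669
per-turn = √(141.371669² + 38²) = √(19985.9489 + 1444) = √21429.9489 = 146.389716
L = 4 × 146.389716 = 585.558863
V = π·3² × L = 28.274334 × 585.558863 = 16556.286814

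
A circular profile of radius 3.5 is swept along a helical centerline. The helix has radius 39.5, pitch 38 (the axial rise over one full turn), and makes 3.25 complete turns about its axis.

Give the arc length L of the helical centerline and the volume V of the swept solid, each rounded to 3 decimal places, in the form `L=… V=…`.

2πR = 2π·39.5 = 248.185820
per-turn = √(248.185820² + 38²) = √(61596.2011 + 1444) = √63040.2011 = 251.078078
L = 3.25 × 251.078078 = 816.003752
V = π·3.5² × L = 38.484510 × 816.003752 = 31403.504571

L=816.004 V=31403.505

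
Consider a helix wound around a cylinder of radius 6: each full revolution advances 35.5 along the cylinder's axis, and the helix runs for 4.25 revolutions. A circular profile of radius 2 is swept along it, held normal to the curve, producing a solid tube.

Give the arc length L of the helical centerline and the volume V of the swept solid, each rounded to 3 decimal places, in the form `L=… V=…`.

L=220.078 V=2765.575

2πR = 2π·6 = 37.699112
per-turn = √(37.699112² + 35.5²) = √(1421.2230 + 1260.25) = √2681.4730 = 51.782942
L = 4.25 × 51.782942 = 220.077502
V = π·2² × L = 12.566371 × 220.077502 = 2765.575448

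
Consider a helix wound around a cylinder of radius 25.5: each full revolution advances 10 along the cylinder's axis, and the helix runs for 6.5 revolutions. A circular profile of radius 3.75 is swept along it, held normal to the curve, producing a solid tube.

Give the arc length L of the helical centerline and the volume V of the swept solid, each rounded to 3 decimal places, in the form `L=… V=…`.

2πR = 2π·25.5 = 160.221225
per-turn = √(160.221225² + 10²) = √(25670.8410 + 100) = √25770.8410 = 160.532991
L = 6.5 × 160.532991 = 1043.464438
V = π·3.75² × L = 44.178647 × 1043.464438 = 46098.846760

L=1043.464 V=46098.847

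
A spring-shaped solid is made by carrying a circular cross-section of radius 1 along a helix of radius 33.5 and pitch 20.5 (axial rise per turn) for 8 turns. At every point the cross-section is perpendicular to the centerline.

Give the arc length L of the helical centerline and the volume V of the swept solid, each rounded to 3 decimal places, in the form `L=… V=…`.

2πR = 2π·33.5 = 210.486708
per-turn = √(210.486708² + 20.5²) = √(44304.6542 + 420.25) = √44724.9042 = 211.482633
L = 8 × 211.482633 = 1691.861066
V = π·1² × L = 3.141593 × 1691.861066 = 5315.138295

L=1691.861 V=5315.138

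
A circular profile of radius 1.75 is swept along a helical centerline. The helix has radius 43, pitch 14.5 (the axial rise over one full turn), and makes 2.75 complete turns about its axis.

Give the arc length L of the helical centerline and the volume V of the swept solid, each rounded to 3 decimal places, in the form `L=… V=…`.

L=744.056 V=7158.657

2πR = 2π·43 = 270.176968
per-turn = √(270.176968² + 14.5²) = √(72995.5942 + 210.25) = √73205.8442 = 270.565785
L = 2.75 × 270.565785 = 744.055909
V = π·1.75² × L = 9.621128 × 744.055909 = 7158.656773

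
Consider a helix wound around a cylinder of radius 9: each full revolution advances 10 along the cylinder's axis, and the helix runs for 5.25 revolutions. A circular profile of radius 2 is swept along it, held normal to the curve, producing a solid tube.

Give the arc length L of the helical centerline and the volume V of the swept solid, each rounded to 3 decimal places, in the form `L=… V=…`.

2πR = 2π·9 = 56.548668
per-turn = √(56.548668² + 10²) = √(3197.7518 + 100) = √3297.7518 = 57.426055
L = 5.25 × 57.426055 = 301.486790
V = π·2² × L = 12.566371 × 301.486790 = 3788.594742

L=301.487 V=3788.595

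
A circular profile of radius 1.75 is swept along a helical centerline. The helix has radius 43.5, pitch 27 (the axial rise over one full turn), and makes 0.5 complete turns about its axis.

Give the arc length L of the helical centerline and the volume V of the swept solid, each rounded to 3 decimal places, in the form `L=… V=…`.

L=137.324 V=1321.216

2πR = 2π·43.5 = 273.318561
per-turn = √(273.318561² + 27²) = √(74703.0357 + 729) = √75432.0357 = 274.648932
L = 0.5 × 274.648932 = 137.324466
V = π·1.75² × L = 9.621128 × 137.324466 = 1321.216195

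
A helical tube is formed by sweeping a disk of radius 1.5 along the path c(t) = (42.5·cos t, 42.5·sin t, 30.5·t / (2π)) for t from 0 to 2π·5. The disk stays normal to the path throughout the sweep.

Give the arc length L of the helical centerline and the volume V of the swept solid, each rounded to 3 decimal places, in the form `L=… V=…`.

L=1343.858 V=9499.170

2πR = 2π·42.5 = 267.035376
per-turn = √(267.035376² + 30.5²) = √(71307.8918 + 930.25) = √72238.1418 = 268.771542
L = 5 × 268.771542 = 1343.857710
V = π·1.5² × L = 7.068583 × 1343.857710 = 9499.170396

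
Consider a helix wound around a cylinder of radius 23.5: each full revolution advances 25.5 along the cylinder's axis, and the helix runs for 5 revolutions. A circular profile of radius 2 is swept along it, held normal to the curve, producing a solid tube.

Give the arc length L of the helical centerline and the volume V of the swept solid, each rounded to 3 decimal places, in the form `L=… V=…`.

2πR = 2π·23.5 = 147.654855
per-turn = √(147.654855² + 25.5²) = √(21801.9561 + 650.25) = √22452.2061 = 149.840602
L = 5 × 149.840602 = 749.203012
V = π·2² × L = 12.566371 × 749.203012 = 9414.762713

L=749.203 V=9414.763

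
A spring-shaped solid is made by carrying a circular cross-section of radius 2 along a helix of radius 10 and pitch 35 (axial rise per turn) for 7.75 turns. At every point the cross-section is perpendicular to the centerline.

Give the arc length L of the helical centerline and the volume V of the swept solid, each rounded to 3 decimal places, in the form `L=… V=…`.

L=557.399 V=7004.484

2πR = 2π·10 = 62.831853
per-turn = √(62.831853² + 35²) = √(3947.8418 + 1225) = √5172.8418 = 71.922470
L = 7.75 × 71.922470 = 557.399146
V = π·2² × L = 12.566371 × 557.399146 = 7004.484252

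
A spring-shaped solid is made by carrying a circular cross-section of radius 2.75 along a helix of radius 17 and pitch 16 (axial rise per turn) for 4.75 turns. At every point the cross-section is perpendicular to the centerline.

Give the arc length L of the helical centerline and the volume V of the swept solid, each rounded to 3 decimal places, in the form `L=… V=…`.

2πR = 2π·17 = 106.814150
per-turn = √(106.814150² + 16²) = √(11409.2627 + 256) = √11665.2627 = 108.005846
L = 4.75 × 108.005846 = 513.027767
V = π·2.75² × L = 23.758294 × 513.027767 = 12188.664738

L=513.028 V=12188.665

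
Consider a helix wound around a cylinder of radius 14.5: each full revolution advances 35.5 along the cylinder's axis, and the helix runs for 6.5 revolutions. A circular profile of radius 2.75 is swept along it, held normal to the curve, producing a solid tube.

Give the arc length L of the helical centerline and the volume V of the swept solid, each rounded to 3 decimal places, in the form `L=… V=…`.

2πR = 2π·14.5 = 91.106187
per-turn = √(91.106187² + 35.5²) = √(8300.3373 + 1260.25) = √9560.5873 = 97.778256
L = 6.5 × 97.778256 = 635.558663
V = π·2.75² × L = 23.758294 × 635.558663 = 15099.789839

L=635.559 V=15099.790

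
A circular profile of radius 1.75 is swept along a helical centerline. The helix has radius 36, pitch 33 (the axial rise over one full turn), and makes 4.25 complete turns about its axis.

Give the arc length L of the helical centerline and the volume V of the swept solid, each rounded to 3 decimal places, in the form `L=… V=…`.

L=971.504 V=9346.965

2πR = 2π·36 = 226.194671
per-turn = √(226.194671² + 33²) = √(51164.0292 + 1089) = √52253.0292 = 228.589215
L = 4.25 × 228.589215 = 971.504164
V = π·1.75² × L = 9.621128 × 971.504164 = 9346.965428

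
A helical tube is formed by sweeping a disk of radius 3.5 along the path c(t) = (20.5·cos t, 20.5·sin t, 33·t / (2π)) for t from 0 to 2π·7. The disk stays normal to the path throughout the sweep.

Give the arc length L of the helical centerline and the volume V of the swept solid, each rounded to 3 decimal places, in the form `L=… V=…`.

L=930.758 V=35819.765

2πR = 2π·20.5 = 128.805299
per-turn = √(128.805299² + 33²) = √(16590.8050 + 1089) = √17679.8050 = 132.965428
L = 7 × 132.965428 = 930.757995
V = π·3.5² × L = 38.484510 × 930.757995 = 35819.765365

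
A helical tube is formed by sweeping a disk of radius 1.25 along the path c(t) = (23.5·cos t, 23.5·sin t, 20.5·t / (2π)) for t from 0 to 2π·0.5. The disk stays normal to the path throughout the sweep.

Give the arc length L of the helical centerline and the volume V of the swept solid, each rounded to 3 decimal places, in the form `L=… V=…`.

2πR = 2π·23.5 = 147.654855
per-turn = √(147.654855² + 20.5²) = √(21801.9561 + 420.25) = √22222.2061 = 149.071144
L = 0.5 × 149.071144 = 74.535572
V = π·1.25² × L = 4.908739 × 74.535572 = 365.875635

L=74.536 V=365.876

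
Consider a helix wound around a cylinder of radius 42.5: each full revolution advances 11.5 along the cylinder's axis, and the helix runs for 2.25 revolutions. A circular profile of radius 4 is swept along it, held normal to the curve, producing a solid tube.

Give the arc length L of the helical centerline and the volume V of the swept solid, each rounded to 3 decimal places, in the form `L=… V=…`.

2πR = 2π·42.5 = 267.035376
per-turn = √(267.035376² + 11.5²) = √(71307.8918 + 132.25) = √71440.1418 = 267.282887
L = 2.25 × 267.282887 = 601.386496
V = π·4² × L = 50.265482 × 601.386496 = 30228.982377

L=601.386 V=30228.982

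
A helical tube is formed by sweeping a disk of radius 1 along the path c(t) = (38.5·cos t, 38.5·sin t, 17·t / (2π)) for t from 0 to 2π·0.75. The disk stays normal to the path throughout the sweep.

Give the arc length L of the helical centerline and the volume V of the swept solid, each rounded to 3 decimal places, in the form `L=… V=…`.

L=181.874 V=571.375

2πR = 2π·38.5 = 241.902634
per-turn = √(241.902634² + 17²) = √(58516.8845 + 289) = √58805.8845 = 242.499246
L = 0.75 × 242.499246 = 181.874435
V = π·1² × L = 3.141593 × 181.874435 = 571.375388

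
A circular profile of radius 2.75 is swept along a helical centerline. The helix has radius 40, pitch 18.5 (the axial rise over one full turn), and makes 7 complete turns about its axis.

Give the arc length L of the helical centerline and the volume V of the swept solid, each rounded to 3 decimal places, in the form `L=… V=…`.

L=1764.052 V=41910.858

2πR = 2π·40 = 251.327412
per-turn = √(251.327412² + 18.5²) = √(63165.4682 + 342.25) = √63507.7182 = 252.007377
L = 7 × 252.007377 = 1764.051640
V = π·2.75² × L = 23.758294 × 1764.051640 = 41910.858286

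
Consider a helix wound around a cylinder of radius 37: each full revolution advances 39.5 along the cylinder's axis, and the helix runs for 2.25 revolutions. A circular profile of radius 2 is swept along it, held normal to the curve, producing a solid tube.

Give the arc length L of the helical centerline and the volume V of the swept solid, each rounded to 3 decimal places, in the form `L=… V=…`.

2πR = 2π·37 = 232.477856
per-turn = √(232.477856² + 39.5²) = √(54045.9537 + 1560.25) = √55606.2037 = 235.809677
L = 2.25 × 235.809677 = 530.571773
V = π·2² × L = 12.566371 × 530.571773 = 6667.361536

L=530.572 V=6667.362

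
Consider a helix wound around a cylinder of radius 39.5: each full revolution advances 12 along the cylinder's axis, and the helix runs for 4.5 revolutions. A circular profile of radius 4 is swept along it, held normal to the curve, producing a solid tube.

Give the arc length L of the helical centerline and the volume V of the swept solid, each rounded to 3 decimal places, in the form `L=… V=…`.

L=1118.141 V=56203.892

2πR = 2π·39.5 = 248.185820
per-turn = √(248.185820² + 12²) = √(61596.2011 + 144) = √61740.2011 = 248.475755
L = 4.5 × 248.475755 = 1118.140900
V = π·4² × L = 50.265482 × 1118.140900 = 56203.891779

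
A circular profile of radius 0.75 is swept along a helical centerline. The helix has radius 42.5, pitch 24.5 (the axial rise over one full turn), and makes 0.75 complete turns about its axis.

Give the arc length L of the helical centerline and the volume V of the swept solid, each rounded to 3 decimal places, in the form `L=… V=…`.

L=201.118 V=355.404

2πR = 2π·42.5 = 267.035376
per-turn = √(267.035376² + 24.5²) = √(71307.8918 + 600.25) = √71908.1418 = 268.156935
L = 0.75 × 268.156935 = 201.117701
V = π·0.75² × L = 1.767146 × 201.117701 = 355.404315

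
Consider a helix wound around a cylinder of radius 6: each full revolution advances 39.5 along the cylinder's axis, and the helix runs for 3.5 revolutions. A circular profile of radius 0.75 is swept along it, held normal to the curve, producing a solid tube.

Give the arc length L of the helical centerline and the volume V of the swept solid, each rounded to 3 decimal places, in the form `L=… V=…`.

2πR = 2π·6 = 37.699112
per-turn = √(37.699112² + 39.5²) = √(1421.2230 + 1560.25) = √2981.4730 = 54.602867
L = 3.5 × 54.602867 = 191.110033
V = π·0.75² × L = 1.767146 × 191.110033 = 337.719305

L=191.110 V=337.719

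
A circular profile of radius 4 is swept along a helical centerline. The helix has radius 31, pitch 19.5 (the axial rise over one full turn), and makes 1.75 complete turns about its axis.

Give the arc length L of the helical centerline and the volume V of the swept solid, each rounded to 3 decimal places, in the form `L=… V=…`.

2πR = 2π·31 = 194.778745
per-turn = √(194.778745² + 19.5²) = √(37938.7593 + 380.25) = √38319.0093 = 195.752418
L = 1.75 × 195.752418 = 342.566732
V = π·4² × L = 50.265482 × 342.566732 = 17219.282070

L=342.567 V=17219.282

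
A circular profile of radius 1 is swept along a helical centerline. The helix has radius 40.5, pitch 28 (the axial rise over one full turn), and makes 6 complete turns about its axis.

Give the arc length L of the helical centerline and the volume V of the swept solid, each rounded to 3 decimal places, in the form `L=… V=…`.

L=1536.029 V=4825.577

2πR = 2π·40.5 = 254.469005
per-turn = √(254.469005² + 28²) = √(64754.4745 + 784) = √65538.4745 = 256.004833
L = 6 × 256.004833 = 1536.028997
V = π·1² × L = 3.141593 × 1536.028997 = 4825.577414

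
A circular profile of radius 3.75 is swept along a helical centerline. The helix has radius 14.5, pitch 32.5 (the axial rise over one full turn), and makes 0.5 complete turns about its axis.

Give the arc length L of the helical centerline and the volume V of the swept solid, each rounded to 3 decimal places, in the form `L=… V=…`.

2πR = 2π·14.5 = 91.106187
per-turn = √(91.106187² + 32.5²) = √(8300.3373 + 1056.25) = √9356.5873 = 96.729454
L = 0.5 × 96.729454 = 48.364727
V = π·3.75² × L = 44.178647 × 48.364727 = 2136.688190

L=48.365 V=2136.688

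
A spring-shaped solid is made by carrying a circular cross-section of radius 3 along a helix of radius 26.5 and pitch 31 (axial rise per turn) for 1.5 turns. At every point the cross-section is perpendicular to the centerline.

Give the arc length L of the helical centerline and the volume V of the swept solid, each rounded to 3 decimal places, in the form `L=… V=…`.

L=254.048 V=7183.051

2πR = 2π·26.5 = 166.504411
per-turn = √(166.504411² + 31²) = √(27723.7188 + 961) = √28684.7188 = 169.365636
L = 1.5 × 169.365636 = 254.048454
V = π·3² × L = 28.274334 × 254.048454 = 7183.050824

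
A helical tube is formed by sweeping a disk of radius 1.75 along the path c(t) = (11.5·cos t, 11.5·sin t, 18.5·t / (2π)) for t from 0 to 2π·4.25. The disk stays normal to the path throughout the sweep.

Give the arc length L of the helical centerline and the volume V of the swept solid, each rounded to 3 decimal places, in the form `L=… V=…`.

2πR = 2π·11.5 = 72.256631
per-turn = √(72.256631² + 18.5²) = √(5221.0207 + 342.25) = √5563.2707 = 74.587336
L = 4.25 × 74.587336 = 316.996179
V = π·1.75² × L = 9.621128 × 316.996179 = 3049.860656

L=316.996 V=3049.861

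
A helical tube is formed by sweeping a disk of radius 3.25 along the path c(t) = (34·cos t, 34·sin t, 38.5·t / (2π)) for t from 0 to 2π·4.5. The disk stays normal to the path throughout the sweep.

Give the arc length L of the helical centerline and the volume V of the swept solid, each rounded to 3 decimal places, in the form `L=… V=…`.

L=976.814 V=32413.694

2πR = 2π·34 = 213.628300
per-turn = √(213.628300² + 38.5²) = √(45637.0508 + 1482.25) = √47119.3008 = 217.069806
L = 4.5 × 217.069806 = 976.814128
V = π·3.25² × L = 33.183072 × 976.814128 = 32413.693926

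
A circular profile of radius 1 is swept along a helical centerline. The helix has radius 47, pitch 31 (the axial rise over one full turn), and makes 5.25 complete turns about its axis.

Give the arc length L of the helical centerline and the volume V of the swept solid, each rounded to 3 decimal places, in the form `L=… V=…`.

L=1558.895 V=4897.413

2πR = 2π·47 = 295.309709
per-turn = √(295.309709² + 31²) = √(87207.8245 + 961) = √88168.8245 = 296.932357
L = 5.25 × 296.932357 = 1558.894873
V = π·1² × L = 3.141593 × 1558.894873 = 4897.412681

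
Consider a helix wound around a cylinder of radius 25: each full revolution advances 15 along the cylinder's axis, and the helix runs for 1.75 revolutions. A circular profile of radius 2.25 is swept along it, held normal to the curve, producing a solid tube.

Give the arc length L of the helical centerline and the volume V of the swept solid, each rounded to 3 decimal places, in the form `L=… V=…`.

2πR = 2π·25 = 157.079633
per-turn = √(157.079633² + 15²) = √(24674.0110 + 225) = √24899.0110 = 157.794205
L = 1.75 × 157.794205 = 276.139858
V = π·2.25² × L = 15.904313 × 276.139858 = 4391.814681

L=276.140 V=4391.815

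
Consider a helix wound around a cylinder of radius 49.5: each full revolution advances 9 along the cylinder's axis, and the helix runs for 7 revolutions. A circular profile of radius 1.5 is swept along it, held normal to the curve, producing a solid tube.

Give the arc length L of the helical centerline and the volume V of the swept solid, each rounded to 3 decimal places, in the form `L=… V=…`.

2πR = 2π·49.5 = 311.017673
per-turn = √(311.017673² + 9²) = √(96731.9927 + 81) = √96812.9927 = 311.147863
L = 7 × 311.147863 = 2178.035042
V = π·1.5² × L = 7.068583 × 2178.035042 = 15395.622496

L=2178.035 V=15395.622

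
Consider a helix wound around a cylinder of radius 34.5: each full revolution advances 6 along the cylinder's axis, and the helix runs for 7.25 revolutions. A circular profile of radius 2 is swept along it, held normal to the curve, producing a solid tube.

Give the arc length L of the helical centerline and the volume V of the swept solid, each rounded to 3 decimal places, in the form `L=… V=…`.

L=1572.184 V=19756.642

2πR = 2π·34.5 = 216.769893
per-turn = √(216.769893² + 6²) = √(46989.1866 + 36) = √47025.1866 = 216.852915
L = 7.25 × 216.852915 = 1572.183631
V = π·2² × L = 12.566371 × 1572.183631 = 19756.642176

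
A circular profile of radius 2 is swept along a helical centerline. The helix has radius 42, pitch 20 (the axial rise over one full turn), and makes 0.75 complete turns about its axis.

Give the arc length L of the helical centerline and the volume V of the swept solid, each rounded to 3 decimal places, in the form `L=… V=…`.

2πR = 2π·42 = 263.893783
per-turn = √(263.893783² + 20²) = √(69639.9287 + 400) = √70039.9287 = 264.650578
L = 0.75 × 264.650578 = 198.487934
V = π·2² × L = 12.566371 × 198.487934 = 2494.272939

L=198.488 V=2494.273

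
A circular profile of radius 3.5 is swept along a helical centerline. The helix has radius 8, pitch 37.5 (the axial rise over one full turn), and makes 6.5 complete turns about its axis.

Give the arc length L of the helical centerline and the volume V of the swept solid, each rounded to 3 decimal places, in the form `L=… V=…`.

2πR = 2π·8 = 50.265482
per-turn = √(50.265482² + 37.5²) = √(2526.6187 + 1406.25) = √3932.8687 = 62.712588
L = 6.5 × 62.712588 = 407.631824
V = π·3.5² × L = 38.484510 × 407.631824 = 15687.510999

L=407.632 V=15687.511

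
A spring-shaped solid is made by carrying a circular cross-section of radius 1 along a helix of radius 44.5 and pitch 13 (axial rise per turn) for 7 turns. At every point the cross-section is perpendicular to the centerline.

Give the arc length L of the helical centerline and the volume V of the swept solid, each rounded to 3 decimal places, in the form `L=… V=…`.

2πR = 2π·44.5 = 279.601746
per-turn = √(279.601746² + 13²) = √(78177.1365 + 169) = √78346.1365 = 279.903799
L = 7 × 279.903799 = 1959.326590
V = π·1² × L = 3.141593 × 1959.326590 = 6155.406021

L=1959.327 V=6155.406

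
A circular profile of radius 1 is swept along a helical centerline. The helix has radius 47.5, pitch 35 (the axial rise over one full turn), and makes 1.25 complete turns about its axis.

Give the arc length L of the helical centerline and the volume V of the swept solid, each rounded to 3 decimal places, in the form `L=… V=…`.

2πR = 2π·47.5 = 298.451302
per-turn = √(298.451302² + 35²) = √(89073.1797 + 1225) = √90298.1797 = 300.496555
L = 1.25 × 300.496555 = 375.620694
V = π·1² × L = 3.141593 × 375.620694 = 1180.047213

L=375.621 V=1180.047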